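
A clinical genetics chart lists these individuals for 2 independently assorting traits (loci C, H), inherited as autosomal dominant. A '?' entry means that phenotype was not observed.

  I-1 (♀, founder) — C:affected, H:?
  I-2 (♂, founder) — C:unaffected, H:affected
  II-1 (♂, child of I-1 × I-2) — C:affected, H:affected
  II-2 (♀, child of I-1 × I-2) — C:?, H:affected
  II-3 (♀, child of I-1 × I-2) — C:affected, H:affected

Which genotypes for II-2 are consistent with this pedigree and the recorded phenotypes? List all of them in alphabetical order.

II-2 ∈ {Cc HH, Cc Hh, cc HH, cc Hh}

C/I-1 aff ·: Cc|CC
C/I-2 un ·: cc
C/II-1 aff I-1×I-2: Cc
C/II-2 ? I-1×I-2: cc|Cc
C/II-3 aff I-1×I-2: Cc
⇒ C over [I-1,I-2,II-1,II-2,II-3]: 3 consistent
H/I-1 ? ·: hh|Hh|HH
H/I-2 aff ·: Hh|HH
H/II-1 aff I-1×I-2: Hh|HH
H/II-2 aff I-1×I-2: Hh|HH
H/II-3 aff I-1×I-2: Hh|HH
⇒ H over [I-1,I-2,II-1,II-2,II-3]: 27 consistent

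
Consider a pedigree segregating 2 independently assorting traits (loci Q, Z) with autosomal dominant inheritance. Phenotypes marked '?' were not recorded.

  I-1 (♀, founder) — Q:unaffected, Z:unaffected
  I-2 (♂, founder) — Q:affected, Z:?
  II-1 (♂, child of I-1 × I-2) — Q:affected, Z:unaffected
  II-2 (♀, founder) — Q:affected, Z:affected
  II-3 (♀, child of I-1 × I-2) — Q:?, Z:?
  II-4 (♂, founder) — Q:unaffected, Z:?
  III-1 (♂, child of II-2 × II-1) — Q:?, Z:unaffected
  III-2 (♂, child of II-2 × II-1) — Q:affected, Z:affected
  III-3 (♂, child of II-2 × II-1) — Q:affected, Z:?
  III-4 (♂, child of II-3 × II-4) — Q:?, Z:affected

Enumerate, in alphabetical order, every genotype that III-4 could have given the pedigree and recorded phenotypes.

Q/I-1 un ·: qq
Q/I-2 aff ·: Qq|QQ
Q/II-1 aff I-1×I-2: Qq
Q/II-2 aff ·: Qq|QQ
Q/II-3 ? I-1×I-2: qq|Qq
Q/II-4 un ·: qq
Q/III-1 ? II-2×II-1: qq|Qq|QQ
Q/III-2 aff II-2×II-1: Qq|QQ
Q/III-3 aff II-2×II-1: Qq|QQ
Q/III-4 ? II-3×II-4: qq|Qq
⇒ Q over [I-1,I-2,II-1,II-2,II-3,II-4,III-1,III-2,III-3,III-4]: 100 consistent
Z/I-1 un ·: zz
Z/I-2 ? ·: zz|Zz
Z/II-1 un I-1×I-2: zz
Z/II-2 aff ·: Zz
Z/II-3 ? I-1×I-2: zz|Zz
Z/II-4 ? ·: zz|Zz|ZZ
Z/III-1 un II-2×II-1: zz
Z/III-2 aff II-2×II-1: Zz
Z/III-3 ? II-2×II-1: zz|Zz
Z/III-4 aff II-3×II-4: Zz|ZZ
⇒ Z over [I-1,I-2,II-1,II-2,II-3,II-4,III-1,III-2,III-3,III-4]: 18 consistent

III-4 ∈ {Qq ZZ, Qq Zz, qq ZZ, qq Zz}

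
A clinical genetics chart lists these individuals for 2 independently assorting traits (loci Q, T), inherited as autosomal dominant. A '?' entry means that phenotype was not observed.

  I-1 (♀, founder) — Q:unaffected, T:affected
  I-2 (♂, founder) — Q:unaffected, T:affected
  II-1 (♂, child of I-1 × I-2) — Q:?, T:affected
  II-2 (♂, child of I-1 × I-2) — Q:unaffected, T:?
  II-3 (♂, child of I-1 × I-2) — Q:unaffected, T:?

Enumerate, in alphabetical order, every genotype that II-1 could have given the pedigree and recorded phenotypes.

II-1 ∈ {qq TT, qq Tt}

Q/I-1 un ·: qq
Q/I-2 un ·: qq
Q/II-1 ? I-1×I-2: qq
Q/II-2 un I-1×I-2: qq
Q/II-3 un I-1×I-2: qq
⇒ Q over [I-1,I-2,II-1,II-2,II-3]: 1 consistent
T/I-1 aff ·: Tt|TT
T/I-2 aff ·: Tt|TT
T/II-1 aff I-1×I-2: Tt|TT
T/II-2 ? I-1×I-2: tt|Tt|TT
T/II-3 ? I-1×I-2: tt|Tt|TT
⇒ T over [I-1,I-2,II-1,II-2,II-3]: 35 consistent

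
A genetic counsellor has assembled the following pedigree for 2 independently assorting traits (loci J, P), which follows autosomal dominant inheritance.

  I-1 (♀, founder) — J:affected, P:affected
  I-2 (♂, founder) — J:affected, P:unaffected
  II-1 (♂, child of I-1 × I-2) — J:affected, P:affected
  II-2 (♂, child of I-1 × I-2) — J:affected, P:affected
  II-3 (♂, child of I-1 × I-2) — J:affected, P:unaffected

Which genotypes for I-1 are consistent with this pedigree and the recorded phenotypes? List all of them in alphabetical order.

I-1 ∈ {JJ Pp, Jj Pp}

J/I-1 aff ·: Jj|JJ
J/I-2 aff ·: Jj|JJ
J/II-1 aff I-1×I-2: Jj|JJ
J/II-2 aff I-1×I-2: Jj|JJ
J/II-3 aff I-1×I-2: Jj|JJ
⇒ J over [I-1,I-2,II-1,II-2,II-3]: 25 consistent
P/I-1 aff ·: Pp
P/I-2 un ·: pp
P/II-1 aff I-1×I-2: Pp
P/II-2 aff I-1×I-2: Pp
P/II-3 un I-1×I-2: pp
⇒ P over [I-1,I-2,II-1,II-2,II-3]: 1 consistent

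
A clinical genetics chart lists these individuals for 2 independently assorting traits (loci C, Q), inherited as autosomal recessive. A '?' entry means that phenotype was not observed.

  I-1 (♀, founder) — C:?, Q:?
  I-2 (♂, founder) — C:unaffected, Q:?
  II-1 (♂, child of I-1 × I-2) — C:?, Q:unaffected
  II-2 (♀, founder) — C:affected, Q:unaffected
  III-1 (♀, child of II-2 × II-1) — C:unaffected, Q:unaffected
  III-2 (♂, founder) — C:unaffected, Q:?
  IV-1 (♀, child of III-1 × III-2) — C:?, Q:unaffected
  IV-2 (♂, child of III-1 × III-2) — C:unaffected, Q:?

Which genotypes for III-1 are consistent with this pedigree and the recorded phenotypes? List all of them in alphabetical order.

III-1 ∈ {Cc QQ, Cc Qq}

C/I-1 ? ·: CC|Cc|cc
C/I-2 un ·: CC|Cc
C/II-1 ? I-1×I-2: CC|Cc
C/II-2 aff ·: cc
C/III-1 un II-2×II-1: Cc
C/III-2 un ·: CC|Cc
C/IV-1 ? III-1×III-2: CC|Cc|cc
C/IV-2 un III-1×III-2: CC|Cc
⇒ C over [I-1,I-2,II-1,II-2,III-1,III-2,IV-1,IV-2]: 90 consistent
Q/I-1 ? ·: QQ|Qq|qq
Q/I-2 ? ·: QQ|Qq|qq
Q/II-1 un I-1×I-2: QQ|Qq
Q/II-2 un ·: QQ|Qq
Q/III-1 un II-2×II-1: QQ|Qq
Q/III-2 ? ·: QQ|Qq|qq
Q/IV-1 un III-1×III-2: QQ|Qq
Q/IV-2 ? III-1×III-2: QQ|Qq|qq
⇒ Q over [I-1,I-2,II-1,II-2,III-1,III-2,IV-1,IV-2]: 348 consistent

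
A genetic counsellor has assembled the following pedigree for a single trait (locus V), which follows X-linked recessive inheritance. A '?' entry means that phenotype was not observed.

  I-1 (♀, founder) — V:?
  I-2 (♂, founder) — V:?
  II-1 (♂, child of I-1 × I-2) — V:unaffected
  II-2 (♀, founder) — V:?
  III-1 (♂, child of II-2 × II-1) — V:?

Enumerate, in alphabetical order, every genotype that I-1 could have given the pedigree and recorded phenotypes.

V/I-1 ? ·: X^VX^V|X^VX^v
V/I-2 ? ·: X^VY|X^vY
V/II-1 un I-1×I-2: X^VY
V/II-2 ? ·: X^VX^V|X^VX^v|X^vX^v
V/III-1 ? II-2×II-1: X^VY|X^vY
⇒ V over [I-1,I-2,II-1,II-2,III-1]: 16 consistent

I-1 ∈ {X^VX^V, X^VX^v}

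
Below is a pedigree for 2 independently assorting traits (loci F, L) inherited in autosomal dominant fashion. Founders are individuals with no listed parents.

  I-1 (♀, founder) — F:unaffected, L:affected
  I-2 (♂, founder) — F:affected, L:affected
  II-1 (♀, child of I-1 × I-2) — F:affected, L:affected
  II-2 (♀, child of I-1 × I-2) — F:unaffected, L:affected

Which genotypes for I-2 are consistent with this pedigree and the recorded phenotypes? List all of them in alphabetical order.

F/I-1 un ·: ff
F/I-2 aff ·: Ff
F/II-1 aff I-1×I-2: Ff
F/II-2 un I-1×I-2: ff
⇒ F over [I-1,I-2,II-1,II-2]: 1 consistent
L/I-1 aff ·: Ll|LL
L/I-2 aff ·: Ll|LL
L/II-1 aff I-1×I-2: Ll|LL
L/II-2 aff I-1×I-2: Ll|LL
⇒ L over [I-1,I-2,II-1,II-2]: 13 consistent

I-2 ∈ {Ff LL, Ff Ll}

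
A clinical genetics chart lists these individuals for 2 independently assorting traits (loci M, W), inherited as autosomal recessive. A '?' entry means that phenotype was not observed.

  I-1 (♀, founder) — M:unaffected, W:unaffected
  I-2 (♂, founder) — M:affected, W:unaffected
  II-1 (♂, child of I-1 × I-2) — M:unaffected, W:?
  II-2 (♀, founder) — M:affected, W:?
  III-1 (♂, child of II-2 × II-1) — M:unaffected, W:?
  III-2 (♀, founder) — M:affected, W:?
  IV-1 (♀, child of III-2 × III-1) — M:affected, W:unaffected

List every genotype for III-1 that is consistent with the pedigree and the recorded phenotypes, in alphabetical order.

III-1 ∈ {Mm WW, Mm Ww, Mm ww}

M/I-1 un ·: MM|Mm
M/I-2 aff ·: mm
M/II-1 un I-1×I-2: Mm
M/II-2 aff ·: mm
M/III-1 un II-2×II-1: Mm
M/III-2 aff ·: mm
M/IV-1 aff III-2×III-1: mm
⇒ M over [I-1,I-2,II-1,II-2,III-1,III-2,IV-1]: 2 consistent
W/I-1 un ·: WW|Ww
W/I-2 un ·: WW|Ww
W/II-1 ? I-1×I-2: WW|Ww|ww
W/II-2 ? ·: WW|Ww|ww
W/III-1 ? II-2×II-1: WW|Ww|ww
W/III-2 ? ·: WW|Ww|ww
W/IV-1 un III-2×III-1: WW|Ww
⇒ W over [I-1,I-2,II-1,II-2,III-1,III-2,IV-1]: 167 consistent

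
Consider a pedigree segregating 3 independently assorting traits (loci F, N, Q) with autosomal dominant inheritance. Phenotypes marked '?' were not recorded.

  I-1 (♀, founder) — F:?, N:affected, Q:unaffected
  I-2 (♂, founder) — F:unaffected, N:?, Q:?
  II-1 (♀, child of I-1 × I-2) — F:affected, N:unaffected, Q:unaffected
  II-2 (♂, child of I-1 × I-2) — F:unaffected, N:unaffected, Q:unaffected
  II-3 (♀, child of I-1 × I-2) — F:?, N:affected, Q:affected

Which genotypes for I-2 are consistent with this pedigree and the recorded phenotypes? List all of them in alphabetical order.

F/I-1 ? ·: Ff
F/I-2 un ·: ff
F/II-1 aff I-1×I-2: Ff
F/II-2 un I-1×I-2: ff
F/II-3 ? I-1×I-2: ff|Ff
⇒ F over [I-1,I-2,II-1,II-2,II-3]: 2 consistent
N/I-1 aff ·: Nn
N/I-2 ? ·: nn|Nn
N/II-1 un I-1×I-2: nn
N/II-2 un I-1×I-2: nn
N/II-3 aff I-1×I-2: Nn|NN
⇒ N over [I-1,I-2,II-1,II-2,II-3]: 3 consistent
Q/I-1 un ·: qq
Q/I-2 ? ·: Qq
Q/II-1 un I-1×I-2: qq
Q/II-2 un I-1×I-2: qq
Q/II-3 aff I-1×I-2: Qq
⇒ Q over [I-1,I-2,II-1,II-2,II-3]: 1 consistent

I-2 ∈ {ff Nn Qq, ff nn Qq}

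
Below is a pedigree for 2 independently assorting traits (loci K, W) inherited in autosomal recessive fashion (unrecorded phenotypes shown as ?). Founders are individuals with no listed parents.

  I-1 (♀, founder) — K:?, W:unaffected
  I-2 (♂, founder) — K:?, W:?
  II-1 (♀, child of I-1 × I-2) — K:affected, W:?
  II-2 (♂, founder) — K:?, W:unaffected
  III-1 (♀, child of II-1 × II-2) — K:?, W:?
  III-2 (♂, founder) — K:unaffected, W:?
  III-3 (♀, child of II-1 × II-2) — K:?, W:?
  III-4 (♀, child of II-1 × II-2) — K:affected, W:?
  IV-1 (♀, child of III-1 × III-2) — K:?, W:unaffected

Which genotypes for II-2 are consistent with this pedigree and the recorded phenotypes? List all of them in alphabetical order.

K/I-1 ? ·: Kk|kk
K/I-2 ? ·: Kk|kk
K/II-1 aff I-1×I-2: kk
K/II-2 ? ·: Kk|kk
K/III-1 ? II-1×II-2: Kk|kk
K/III-2 un ·: KK|Kk
K/III-3 ? II-1×II-2: Kk|kk
K/III-4 aff II-1×II-2: kk
K/IV-1 ? III-1×III-2: KK|Kk|kk
⇒ K over [I-1,I-2,II-1,II-2,III-1,III-2,III-3,III-4,IV-1]: 76 consistent
W/I-1 un ·: WW|Ww
W/I-2 ? ·: WW|Ww|ww
W/II-1 ? I-1×I-2: WW|Ww|ww
W/II-2 un ·: WW|Ww
W/III-1 ? II-1×II-2: WW|Ww|ww
W/III-2 ? ·: WW|Ww|ww
W/III-3 ? II-1×II-2: WW|Ww|ww
W/III-4 ? II-1×II-2: WW|Ww|ww
W/IV-1 un III-1×III-2: WW|Ww
⇒ W over [I-1,I-2,II-1,II-2,III-1,III-2,III-3,III-4,IV-1]: 901 consistent

II-2 ∈ {Kk WW, Kk Ww, kk WW, kk Ww}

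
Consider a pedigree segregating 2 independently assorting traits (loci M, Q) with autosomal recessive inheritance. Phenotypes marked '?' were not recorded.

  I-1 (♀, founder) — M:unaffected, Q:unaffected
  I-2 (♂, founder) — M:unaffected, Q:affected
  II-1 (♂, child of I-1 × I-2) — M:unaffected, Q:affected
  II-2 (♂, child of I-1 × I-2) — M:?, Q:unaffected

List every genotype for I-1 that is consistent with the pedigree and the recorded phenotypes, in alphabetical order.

M/I-1 un ·: MM|Mm
M/I-2 un ·: MM|Mm
M/II-1 un I-1×I-2: MM|Mm
M/II-2 ? I-1×I-2: MM|Mm|mm
⇒ M over [I-1,I-2,II-1,II-2]: 15 consistent
Q/I-1 un ·: Qq
Q/I-2 aff ·: qq
Q/II-1 aff I-1×I-2: qq
Q/II-2 un I-1×I-2: Qq
⇒ Q over [I-1,I-2,II-1,II-2]: 1 consistent

I-1 ∈ {MM Qq, Mm Qq}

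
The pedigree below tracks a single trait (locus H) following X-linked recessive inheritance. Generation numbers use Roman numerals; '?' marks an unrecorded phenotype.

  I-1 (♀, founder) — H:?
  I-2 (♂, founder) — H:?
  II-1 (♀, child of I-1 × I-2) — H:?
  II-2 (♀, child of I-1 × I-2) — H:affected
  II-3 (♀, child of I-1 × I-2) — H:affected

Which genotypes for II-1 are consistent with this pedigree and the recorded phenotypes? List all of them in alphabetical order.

H/I-1 ? ·: X^HX^h|X^hX^h
H/I-2 ? ·: X^hY
H/II-1 ? I-1×I-2: X^HX^h|X^hX^h
H/II-2 aff I-1×I-2: X^hX^h
H/II-3 aff I-1×I-2: X^hX^h
⇒ H over [I-1,I-2,II-1,II-2,II-3]: 3 consistent

II-1 ∈ {X^HX^h, X^hX^h}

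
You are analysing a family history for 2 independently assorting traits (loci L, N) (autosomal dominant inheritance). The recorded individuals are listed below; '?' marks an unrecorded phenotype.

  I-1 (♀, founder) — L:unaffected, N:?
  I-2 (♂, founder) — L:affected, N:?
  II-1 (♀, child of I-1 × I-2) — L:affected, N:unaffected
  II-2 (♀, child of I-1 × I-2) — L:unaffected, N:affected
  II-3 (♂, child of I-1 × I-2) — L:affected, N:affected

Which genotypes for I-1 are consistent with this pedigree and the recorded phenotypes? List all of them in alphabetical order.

I-1 ∈ {ll Nn, ll nn}

L/I-1 un ·: ll
L/I-2 aff ·: Ll
L/II-1 aff I-1×I-2: Ll
L/II-2 un I-1×I-2: ll
L/II-3 aff I-1×I-2: Ll
⇒ L over [I-1,I-2,II-1,II-2,II-3]: 1 consistent
N/I-1 ? ·: nn|Nn
N/I-2 ? ·: nn|Nn
N/II-1 un I-1×I-2: nn
N/II-2 aff I-1×I-2: Nn|NN
N/II-3 aff I-1×I-2: Nn|NN
⇒ N over [I-1,I-2,II-1,II-2,II-3]: 6 consistent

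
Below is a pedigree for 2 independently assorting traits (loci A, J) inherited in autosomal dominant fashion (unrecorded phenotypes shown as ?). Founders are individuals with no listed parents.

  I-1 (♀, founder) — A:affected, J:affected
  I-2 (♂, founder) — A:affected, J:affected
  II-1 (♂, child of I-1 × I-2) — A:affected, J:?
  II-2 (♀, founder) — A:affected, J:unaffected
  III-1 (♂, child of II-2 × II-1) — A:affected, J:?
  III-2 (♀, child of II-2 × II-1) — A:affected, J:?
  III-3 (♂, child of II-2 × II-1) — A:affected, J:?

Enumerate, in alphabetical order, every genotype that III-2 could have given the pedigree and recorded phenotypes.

A/I-1 aff ·: Aa|AA
A/I-2 aff ·: Aa|AA
A/II-1 aff I-1×I-2: Aa|AA
A/II-2 aff ·: Aa|AA
A/III-1 aff II-2×II-1: Aa|AA
A/III-2 aff II-2×II-1: Aa|AA
A/III-3 aff II-2×II-1: Aa|AA
⇒ A over [I-1,I-2,II-1,II-2,III-1,III-2,III-3]: 84 consistent
J/I-1 aff ·: Jj|JJ
J/I-2 aff ·: Jj|JJ
J/II-1 ? I-1×I-2: jj|Jj|JJ
J/II-2 un ·: jj
J/III-1 ? II-2×II-1: jj|Jj
J/III-2 ? II-2×II-1: jj|Jj
J/III-3 ? II-2×II-1: jj|Jj
⇒ J over [I-1,I-2,II-1,II-2,III-1,III-2,III-3]: 29 consistent

III-2 ∈ {AA Jj, AA jj, Aa Jj, Aa jj}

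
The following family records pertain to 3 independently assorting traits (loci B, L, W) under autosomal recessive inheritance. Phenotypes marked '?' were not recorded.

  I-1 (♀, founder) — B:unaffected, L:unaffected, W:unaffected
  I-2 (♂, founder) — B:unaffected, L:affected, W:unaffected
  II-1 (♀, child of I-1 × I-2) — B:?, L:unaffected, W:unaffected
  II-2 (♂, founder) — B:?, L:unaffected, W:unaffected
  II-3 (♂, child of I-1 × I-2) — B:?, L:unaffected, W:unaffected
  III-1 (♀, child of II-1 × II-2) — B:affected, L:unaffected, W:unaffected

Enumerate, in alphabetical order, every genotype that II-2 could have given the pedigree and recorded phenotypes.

II-2 ∈ {Bb LL WW, Bb LL Ww, Bb Ll WW, Bb Ll Ww, bb LL WW, bb LL Ww, bb Ll WW, bb Ll Ww}

B/I-1 un ·: BB|Bb
B/I-2 un ·: BB|Bb
B/II-1 ? I-1×I-2: Bb|bb
B/II-2 ? ·: Bb|bb
B/II-3 ? I-1×I-2: BB|Bb|bb
B/III-1 aff II-1×II-2: bb
⇒ B over [I-1,I-2,II-1,II-2,II-3,III-1]: 20 consistent
L/I-1 un ·: LL|Ll
L/I-2 aff ·: ll
L/II-1 un I-1×I-2: Ll
L/II-2 un ·: LL|Ll
L/II-3 un I-1×I-2: Ll
L/III-1 un II-1×II-2: LL|Ll
⇒ L over [I-1,I-2,II-1,II-2,II-3,III-1]: 8 consistent
W/I-1 un ·: WW|Ww
W/I-2 un ·: WW|Ww
W/II-1 un I-1×I-2: WW|Ww
W/II-2 un ·: WW|Ww
W/II-3 un I-1×I-2: WW|Ww
W/III-1 un II-1×II-2: WW|Ww
⇒ W over [I-1,I-2,II-1,II-2,II-3,III-1]: 45 consistent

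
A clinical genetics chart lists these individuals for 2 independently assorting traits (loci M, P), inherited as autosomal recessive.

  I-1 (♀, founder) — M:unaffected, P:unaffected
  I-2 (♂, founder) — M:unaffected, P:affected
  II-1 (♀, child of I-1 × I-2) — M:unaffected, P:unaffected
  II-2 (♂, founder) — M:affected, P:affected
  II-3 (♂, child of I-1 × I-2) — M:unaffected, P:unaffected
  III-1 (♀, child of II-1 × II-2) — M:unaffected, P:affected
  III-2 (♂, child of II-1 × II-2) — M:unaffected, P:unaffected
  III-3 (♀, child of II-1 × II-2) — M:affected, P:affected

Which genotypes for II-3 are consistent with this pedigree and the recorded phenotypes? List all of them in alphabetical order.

M/I-1 un ·: MM|Mm
M/I-2 un ·: MM|Mm
M/II-1 un I-1×I-2: Mm
M/II-2 aff ·: mm
M/II-3 un I-1×I-2: MM|Mm
M/III-1 un II-1×II-2: Mm
M/III-2 un II-1×II-2: Mm
M/III-3 aff II-1×II-2: mm
⇒ M over [I-1,I-2,II-1,II-2,II-3,III-1,III-2,III-3]: 6 consistent
P/I-1 un ·: PP|Pp
P/I-2 aff ·: pp
P/II-1 un I-1×I-2: Pp
P/II-2 aff ·: pp
P/II-3 un I-1×I-2: Pp
P/III-1 aff II-1×II-2: pp
P/III-2 un II-1×II-2: Pp
P/III-3 aff II-1×II-2: pp
⇒ P over [I-1,I-2,II-1,II-2,II-3,III-1,III-2,III-3]: 2 consistent

II-3 ∈ {MM Pp, Mm Pp}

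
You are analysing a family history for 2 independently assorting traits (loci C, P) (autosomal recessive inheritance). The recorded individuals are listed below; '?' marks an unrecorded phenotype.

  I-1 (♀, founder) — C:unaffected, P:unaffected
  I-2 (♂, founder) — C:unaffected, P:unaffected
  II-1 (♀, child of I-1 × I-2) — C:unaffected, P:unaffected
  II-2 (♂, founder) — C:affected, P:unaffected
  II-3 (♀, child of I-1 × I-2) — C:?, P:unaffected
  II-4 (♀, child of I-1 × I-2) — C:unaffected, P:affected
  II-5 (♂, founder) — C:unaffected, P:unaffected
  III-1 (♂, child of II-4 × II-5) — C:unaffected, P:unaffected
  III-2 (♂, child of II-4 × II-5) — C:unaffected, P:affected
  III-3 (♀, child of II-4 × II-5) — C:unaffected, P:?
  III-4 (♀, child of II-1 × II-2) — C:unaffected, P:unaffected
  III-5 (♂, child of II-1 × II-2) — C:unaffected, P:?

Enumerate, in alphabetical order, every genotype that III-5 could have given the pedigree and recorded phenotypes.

III-5 ∈ {Cc PP, Cc Pp, Cc pp}

C/I-1 un ·: CC|Cc
C/I-2 un ·: CC|Cc
C/II-1 un I-1×I-2: CC|Cc
C/II-2 aff ·: cc
C/II-3 ? I-1×I-2: CC|Cc|cc
C/II-4 un I-1×I-2: CC|Cc
C/II-5 un ·: CC|Cc
C/III-1 un II-4×II-5: CC|Cc
C/III-2 un II-4×II-5: CC|Cc
C/III-3 un II-4×II-5: CC|Cc
C/III-4 un II-1×II-2: Cc
C/III-5 un II-1×II-2: Cc
⇒ C over [I-1,I-2,II-1,II-2,II-3,II-4,II-5,III-1,III-2,III-3,III-4,III-5]: 359 consistent
P/I-1 un ·: Pp
P/I-2 un ·: Pp
P/II-1 un I-1×I-2: PP|Pp
P/II-2 un ·: PP|Pp
P/II-3 un I-1×I-2: PP|Pp
P/II-4 aff I-1×I-2: pp
P/II-5 un ·: Pp
P/III-1 un II-4×II-5: Pp
P/III-2 aff II-4×II-5: pp
P/III-3 ? II-4×II-5: Pp|pp
P/III-4 un II-1×II-2: PP|Pp
P/III-5 ? II-1×II-2: PP|Pp|pp
⇒ P over [I-1,I-2,II-1,II-2,II-3,II-4,II-5,III-1,III-2,III-3,III-4,III-5]: 60 consistent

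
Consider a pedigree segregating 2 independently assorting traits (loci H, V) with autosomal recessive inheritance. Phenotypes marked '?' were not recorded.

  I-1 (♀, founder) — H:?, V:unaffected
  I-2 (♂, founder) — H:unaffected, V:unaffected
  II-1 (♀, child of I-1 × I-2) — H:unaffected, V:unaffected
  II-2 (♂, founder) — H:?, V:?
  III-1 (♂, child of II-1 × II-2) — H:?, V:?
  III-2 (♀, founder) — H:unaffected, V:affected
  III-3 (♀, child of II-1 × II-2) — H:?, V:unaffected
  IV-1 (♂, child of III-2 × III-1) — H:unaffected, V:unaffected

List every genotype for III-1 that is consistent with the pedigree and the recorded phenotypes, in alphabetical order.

III-1 ∈ {HH VV, HH Vv, Hh VV, Hh Vv, hh VV, hh Vv}

H/I-1 ? ·: HH|Hh|hh
H/I-2 un ·: HH|Hh
H/II-1 un I-1×I-2: HH|Hh
H/II-2 ? ·: HH|Hh|hh
H/III-1 ? II-1×II-2: HH|Hh|hh
H/III-2 un ·: HH|Hh
H/III-3 ? II-1×II-2: HH|Hh|hh
H/IV-1 un III-2×III-1: HH|Hh
⇒ H over [I-1,I-2,II-1,II-2,III-1,III-2,III-3,IV-1]: 349 consistent
V/I-1 un ·: VV|Vv
V/I-2 un ·: VV|Vv
V/II-1 un I-1×I-2: VV|Vv
V/II-2 ? ·: VV|Vv|vv
V/III-1 ? II-1×II-2: VV|Vv
V/III-2 aff ·: vv
V/III-3 un II-1×II-2: VV|Vv
V/IV-1 un III-2×III-1: Vv
⇒ V over [I-1,I-2,II-1,II-2,III-1,III-2,III-3,IV-1]: 51 consistent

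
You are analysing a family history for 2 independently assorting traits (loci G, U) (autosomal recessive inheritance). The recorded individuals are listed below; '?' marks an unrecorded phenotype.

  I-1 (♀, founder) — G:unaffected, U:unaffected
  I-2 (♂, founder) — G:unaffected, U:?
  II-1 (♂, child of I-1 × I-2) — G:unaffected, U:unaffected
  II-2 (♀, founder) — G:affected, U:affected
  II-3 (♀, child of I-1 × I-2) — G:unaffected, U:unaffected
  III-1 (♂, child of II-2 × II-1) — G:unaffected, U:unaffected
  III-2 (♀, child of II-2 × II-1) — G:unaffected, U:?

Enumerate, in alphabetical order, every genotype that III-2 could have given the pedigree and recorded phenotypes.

G/I-1 un ·: GG|Gg
G/I-2 un ·: GG|Gg
G/II-1 un I-1×I-2: GG|Gg
G/II-2 aff ·: gg
G/II-3 un I-1×I-2: GG|Gg
G/III-1 un II-2×II-1: Gg
G/III-2 un II-2×II-1: Gg
⇒ G over [I-1,I-2,II-1,II-2,II-3,III-1,III-2]: 13 consistent
U/I-1 un ·: UU|Uu
U/I-2 ? ·: UU|Uu|uu
U/II-1 un I-1×I-2: UU|Uu
U/II-2 aff ·: uu
U/II-3 un I-1×I-2: UU|Uu
U/III-1 un II-2×II-1: Uu
U/III-2 ? II-2×II-1: Uu|uu
⇒ U over [I-1,I-2,II-1,II-2,II-3,III-1,III-2]: 23 consistent

III-2 ∈ {Gg Uu, Gg uu}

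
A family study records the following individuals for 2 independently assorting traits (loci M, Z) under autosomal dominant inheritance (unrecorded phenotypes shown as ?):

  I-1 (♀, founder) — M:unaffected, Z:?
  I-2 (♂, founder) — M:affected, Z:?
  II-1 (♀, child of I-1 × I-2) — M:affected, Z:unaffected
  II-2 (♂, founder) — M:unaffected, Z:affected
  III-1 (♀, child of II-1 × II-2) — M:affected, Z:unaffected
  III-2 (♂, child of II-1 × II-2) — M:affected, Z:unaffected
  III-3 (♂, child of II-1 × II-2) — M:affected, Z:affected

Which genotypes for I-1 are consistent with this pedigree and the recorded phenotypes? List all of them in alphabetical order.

I-1 ∈ {mm Zz, mm zz}

M/I-1 un ·: mm
M/I-2 aff ·: Mm|MM
M/II-1 aff I-1×I-2: Mm
M/II-2 un ·: mm
M/III-1 aff II-1×II-2: Mm
M/III-2 aff II-1×II-2: Mm
M/III-3 aff II-1×II-2: Mm
⇒ M over [I-1,I-2,II-1,II-2,III-1,III-2,III-3]: 2 consistent
Z/I-1 ? ·: zz|Zz
Z/I-2 ? ·: zz|Zz
Z/II-1 un I-1×I-2: zz
Z/II-2 aff ·: Zz
Z/III-1 un II-1×II-2: zz
Z/III-2 un II-1×II-2: zz
Z/III-3 aff II-1×II-2: Zz
⇒ Z over [I-1,I-2,II-1,II-2,III-1,III-2,III-3]: 4 consistent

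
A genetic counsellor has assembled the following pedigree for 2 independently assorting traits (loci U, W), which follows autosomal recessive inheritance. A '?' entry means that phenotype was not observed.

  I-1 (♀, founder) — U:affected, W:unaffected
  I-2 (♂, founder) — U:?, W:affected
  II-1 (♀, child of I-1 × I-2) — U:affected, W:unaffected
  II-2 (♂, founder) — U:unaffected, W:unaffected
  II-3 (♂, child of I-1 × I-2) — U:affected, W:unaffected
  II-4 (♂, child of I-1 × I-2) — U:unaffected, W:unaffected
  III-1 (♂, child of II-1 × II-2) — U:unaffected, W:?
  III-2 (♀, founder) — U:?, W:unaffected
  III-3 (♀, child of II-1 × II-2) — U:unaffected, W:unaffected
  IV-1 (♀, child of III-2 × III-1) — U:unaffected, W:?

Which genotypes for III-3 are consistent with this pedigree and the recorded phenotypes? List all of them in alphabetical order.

III-3 ∈ {Uu WW, Uu Ww}

U/I-1 aff ·: uu
U/I-2 ? ·: Uu
U/II-1 aff I-1×I-2: uu
U/II-2 un ·: UU|Uu
U/II-3 aff I-1×I-2: uu
U/II-4 un I-1×I-2: Uu
U/III-1 un II-1×II-2: Uu
U/III-2 ? ·: UU|Uu|uu
U/III-3 un II-1×II-2: Uu
U/IV-1 un III-2×III-1: UU|Uu
⇒ U over [I-1,I-2,II-1,II-2,II-3,II-4,III-1,III-2,III-3,IV-1]: 10 consistent
W/I-1 un ·: WW|Ww
W/I-2 aff ·: ww
W/II-1 un I-1×I-2: Ww
W/II-2 un ·: WW|Ww
W/II-3 un I-1×I-2: Ww
W/II-4 un I-1×I-2: Ww
W/III-1 ? II-1×II-2: WW|Ww|ww
W/III-2 un ·: WW|Ww
W/III-3 un II-1×II-2: WW|Ww
W/IV-1 ? III-2×III-1: WW|Ww|ww
⇒ W over [I-1,I-2,II-1,II-2,II-3,II-4,III-1,III-2,III-3,IV-1]: 76 consistent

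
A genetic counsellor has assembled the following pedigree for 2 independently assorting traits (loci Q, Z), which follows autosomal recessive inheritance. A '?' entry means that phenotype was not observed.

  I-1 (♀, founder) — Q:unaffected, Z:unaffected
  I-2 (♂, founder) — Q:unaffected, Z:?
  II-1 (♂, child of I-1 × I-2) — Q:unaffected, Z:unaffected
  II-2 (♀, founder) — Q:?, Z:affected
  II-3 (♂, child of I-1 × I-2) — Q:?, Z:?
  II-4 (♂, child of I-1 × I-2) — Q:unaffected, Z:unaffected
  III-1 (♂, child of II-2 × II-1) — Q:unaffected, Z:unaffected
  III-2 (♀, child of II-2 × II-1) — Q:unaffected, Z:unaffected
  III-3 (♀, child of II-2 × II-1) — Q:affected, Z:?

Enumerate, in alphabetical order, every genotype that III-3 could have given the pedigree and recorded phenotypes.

Q/I-1 un ·: QQ|Qq
Q/I-2 un ·: QQ|Qq
Q/II-1 un I-1×I-2: Qq
Q/II-2 ? ·: Qq|qq
Q/II-3 ? I-1×I-2: QQ|Qq|qq
Q/II-4 un I-1×I-2: QQ|Qq
Q/III-1 un II-2×II-1: QQ|Qq
Q/III-2 un II-2×II-1: QQ|Qq
Q/III-3 aff II-2×II-1: qq
⇒ Q over [I-1,I-2,II-1,II-2,II-3,II-4,III-1,III-2,III-3]: 70 consistent
Z/I-1 un ·: ZZ|Zz
Z/I-2 ? ·: ZZ|Zz|zz
Z/II-1 un I-1×I-2: ZZ|Zz
Z/II-2 aff ·: zz
Z/II-3 ? I-1×I-2: ZZ|Zz|zz
Z/II-4 un I-1×I-2: ZZ|Zz
Z/III-1 un II-2×II-1: Zz
Z/III-2 un II-2×II-1: Zz
Z/III-3 ? II-2×II-1: Zz|zz
⇒ Z over [I-1,I-2,II-1,II-2,II-3,II-4,III-1,III-2,III-3]: 49 consistent

III-3 ∈ {qq Zz, qq zz}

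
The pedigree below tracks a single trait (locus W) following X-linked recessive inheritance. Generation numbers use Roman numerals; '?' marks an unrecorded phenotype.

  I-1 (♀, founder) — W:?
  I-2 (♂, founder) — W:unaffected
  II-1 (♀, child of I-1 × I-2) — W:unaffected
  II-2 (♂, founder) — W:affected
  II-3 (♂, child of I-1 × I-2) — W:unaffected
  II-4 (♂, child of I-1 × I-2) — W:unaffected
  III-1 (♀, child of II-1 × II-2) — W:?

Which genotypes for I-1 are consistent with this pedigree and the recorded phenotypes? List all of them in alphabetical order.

I-1 ∈ {X^WX^W, X^WX^w}

W/I-1 ? ·: X^WX^W|X^WX^w
W/I-2 un ·: X^WY
W/II-1 un I-1×I-2: X^WX^W|X^WX^w
W/II-2 aff ·: X^wY
W/II-3 un I-1×I-2: X^WY
W/II-4 un I-1×I-2: X^WY
W/III-1 ? II-1×II-2: X^WX^w|X^wX^w
⇒ W over [I-1,I-2,II-1,II-2,II-3,II-4,III-1]: 4 consistent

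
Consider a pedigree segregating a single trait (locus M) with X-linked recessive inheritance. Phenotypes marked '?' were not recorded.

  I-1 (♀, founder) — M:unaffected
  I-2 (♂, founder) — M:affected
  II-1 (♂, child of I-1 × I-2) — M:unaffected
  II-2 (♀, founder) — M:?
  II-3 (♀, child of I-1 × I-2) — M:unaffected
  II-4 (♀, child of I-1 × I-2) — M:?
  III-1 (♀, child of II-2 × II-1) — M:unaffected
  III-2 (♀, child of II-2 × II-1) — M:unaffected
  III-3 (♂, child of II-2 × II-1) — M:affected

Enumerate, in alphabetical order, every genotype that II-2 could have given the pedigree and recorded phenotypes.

M/I-1 un ·: X^MX^M|X^MX^m
M/I-2 aff ·: X^mY
M/II-1 un I-1×I-2: X^MY
M/II-2 ? ·: X^MX^m|X^mX^m
M/II-3 un I-1×I-2: X^MX^m
M/II-4 ? I-1×I-2: X^MX^m|X^mX^m
M/III-1 un II-2×II-1: X^MX^M|X^MX^m
M/III-2 un II-2×II-1: X^MX^M|X^MX^m
M/III-3 aff II-2×II-1: X^mY
⇒ M over [I-1,I-2,II-1,II-2,II-3,II-4,III-1,III-2,III-3]: 15 consistent

II-2 ∈ {X^MX^m, X^mX^m}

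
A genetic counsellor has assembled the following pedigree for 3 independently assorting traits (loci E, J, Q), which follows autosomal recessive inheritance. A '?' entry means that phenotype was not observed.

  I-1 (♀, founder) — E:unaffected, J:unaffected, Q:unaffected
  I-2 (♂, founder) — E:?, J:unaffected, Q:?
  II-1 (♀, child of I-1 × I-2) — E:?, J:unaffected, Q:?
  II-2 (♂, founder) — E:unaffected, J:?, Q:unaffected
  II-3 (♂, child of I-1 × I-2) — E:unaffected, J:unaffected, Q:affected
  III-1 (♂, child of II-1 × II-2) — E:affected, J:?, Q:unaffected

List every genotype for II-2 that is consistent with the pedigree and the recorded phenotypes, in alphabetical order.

II-2 ∈ {Ee JJ QQ, Ee JJ Qq, Ee Jj QQ, Ee Jj Qq, Ee jj QQ, Ee jj Qq}

E/I-1 un ·: EE|Ee
E/I-2 ? ·: EE|Ee|ee
E/II-1 ? I-1×I-2: Ee|ee
E/II-2 un ·: Ee
E/II-3 un I-1×I-2: EE|Ee
E/III-1 aff II-1×II-2: ee
⇒ E over [I-1,I-2,II-1,II-2,II-3,III-1]: 11 consistent
J/I-1 un ·: JJ|Jj
J/I-2 un ·: JJ|Jj
J/II-1 un I-1×I-2: JJ|Jj
J/II-2 ? ·: JJ|Jj|jj
J/II-3 un I-1×I-2: JJ|Jj
J/III-1 ? II-1×II-2: JJ|Jj|jj
⇒ J over [I-1,I-2,II-1,II-2,II-3,III-1]: 70 consistent
Q/I-1 un ·: Qq
Q/I-2 ? ·: Qq|qq
Q/II-1 ? I-1×I-2: QQ|Qq|qq
Q/II-2 un ·: QQ|Qq
Q/II-3 aff I-1×I-2: qq
Q/III-1 un II-1×II-2: QQ|Qq
⇒ Q over [I-1,I-2,II-1,II-2,II-3,III-1]: 15 consistent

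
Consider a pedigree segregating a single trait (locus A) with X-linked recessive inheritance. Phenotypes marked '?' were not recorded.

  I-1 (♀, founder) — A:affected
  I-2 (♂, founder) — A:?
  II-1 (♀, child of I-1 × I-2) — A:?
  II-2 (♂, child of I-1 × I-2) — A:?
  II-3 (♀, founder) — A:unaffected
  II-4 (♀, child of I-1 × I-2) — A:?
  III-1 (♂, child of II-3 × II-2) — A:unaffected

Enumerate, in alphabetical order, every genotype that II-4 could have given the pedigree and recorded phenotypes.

II-4 ∈ {X^AX^a, X^aX^a}

A/I-1 aff ·: X^aX^a
A/I-2 ? ·: X^AY|X^aY
A/II-1 ? I-1×I-2: X^AX^a|X^aX^a
A/II-2 ? I-1×I-2: X^aY
A/II-3 un ·: X^AX^A|X^AX^a
A/II-4 ? I-1×I-2: X^AX^a|X^aX^a
A/III-1 un II-3×II-2: X^AY
⇒ A over [I-1,I-2,II-1,II-2,II-3,II-4,III-1]: 4 consistent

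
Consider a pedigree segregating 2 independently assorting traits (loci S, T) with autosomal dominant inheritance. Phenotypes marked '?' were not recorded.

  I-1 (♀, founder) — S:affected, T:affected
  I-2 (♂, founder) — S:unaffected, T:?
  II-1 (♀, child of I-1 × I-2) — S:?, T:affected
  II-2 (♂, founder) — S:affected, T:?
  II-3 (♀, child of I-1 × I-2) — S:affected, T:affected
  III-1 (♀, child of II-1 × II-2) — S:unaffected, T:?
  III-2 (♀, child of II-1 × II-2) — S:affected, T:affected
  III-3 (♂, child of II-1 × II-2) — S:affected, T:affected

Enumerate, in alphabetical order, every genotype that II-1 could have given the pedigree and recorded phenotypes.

II-1 ∈ {Ss TT, Ss Tt, ss TT, ss Tt}

S/I-1 aff ·: Ss|SS
S/I-2 un ·: ss
S/II-1 ? I-1×I-2: ss|Ss
S/II-2 aff ·: Ss
S/II-3 aff I-1×I-2: Ss
S/III-1 un II-1×II-2: ss
S/III-2 aff II-1×II-2: Ss|SS
S/III-3 aff II-1×II-2: Ss|SS
⇒ S over [I-1,I-2,II-1,II-2,II-3,III-1,III-2,III-3]: 9 consistent
T/I-1 aff ·: Tt|TT
T/I-2 ? ·: tt|Tt|TT
T/II-1 aff I-1×I-2: Tt|TT
T/II-2 ? ·: tt|Tt|TT
T/II-3 aff I-1×I-2: Tt|TT
T/III-1 ? II-1×II-2: tt|Tt|TT
T/III-2 aff II-1×II-2: Tt|TT
T/III-3 aff II-1×II-2: Tt|TT
⇒ T over [I-1,I-2,II-1,II-2,II-3,III-1,III-2,III-3]: 246 consistent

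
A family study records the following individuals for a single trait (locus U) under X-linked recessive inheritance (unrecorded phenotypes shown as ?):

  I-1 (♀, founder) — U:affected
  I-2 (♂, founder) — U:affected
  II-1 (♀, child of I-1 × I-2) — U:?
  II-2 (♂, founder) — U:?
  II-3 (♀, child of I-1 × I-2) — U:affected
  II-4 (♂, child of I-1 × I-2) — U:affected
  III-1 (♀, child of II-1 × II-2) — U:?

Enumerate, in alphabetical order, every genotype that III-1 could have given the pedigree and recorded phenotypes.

III-1 ∈ {X^UX^u, X^uX^u}

U/I-1 aff ·: X^uX^u
U/I-2 aff ·: X^uY
U/II-1 ? I-1×I-2: X^uX^u
U/II-2 ? ·: X^UY|X^uY
U/II-3 aff I-1×I-2: X^uX^u
U/II-4 aff I-1×I-2: X^uY
U/III-1 ? II-1×II-2: X^UX^u|X^uX^u
⇒ U over [I-1,I-2,II-1,II-2,II-3,II-4,III-1]: 2 consistent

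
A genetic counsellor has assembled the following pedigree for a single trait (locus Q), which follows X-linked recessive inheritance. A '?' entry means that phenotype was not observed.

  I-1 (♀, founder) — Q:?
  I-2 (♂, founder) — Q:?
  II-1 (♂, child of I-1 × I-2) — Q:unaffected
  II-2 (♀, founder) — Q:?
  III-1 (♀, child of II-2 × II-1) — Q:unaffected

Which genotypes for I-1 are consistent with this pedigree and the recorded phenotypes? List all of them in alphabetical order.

I-1 ∈ {X^QX^Q, X^QX^q}

Q/I-1 ? ·: X^QX^Q|X^QX^q
Q/I-2 ? ·: X^QY|X^qY
Q/II-1 un I-1×I-2: X^QY
Q/II-2 ? ·: X^QX^Q|X^QX^q|X^qX^q
Q/III-1 un II-2×II-1: X^QX^Q|X^QX^q
⇒ Q over [I-1,I-2,II-1,II-2,III-1]: 16 consistent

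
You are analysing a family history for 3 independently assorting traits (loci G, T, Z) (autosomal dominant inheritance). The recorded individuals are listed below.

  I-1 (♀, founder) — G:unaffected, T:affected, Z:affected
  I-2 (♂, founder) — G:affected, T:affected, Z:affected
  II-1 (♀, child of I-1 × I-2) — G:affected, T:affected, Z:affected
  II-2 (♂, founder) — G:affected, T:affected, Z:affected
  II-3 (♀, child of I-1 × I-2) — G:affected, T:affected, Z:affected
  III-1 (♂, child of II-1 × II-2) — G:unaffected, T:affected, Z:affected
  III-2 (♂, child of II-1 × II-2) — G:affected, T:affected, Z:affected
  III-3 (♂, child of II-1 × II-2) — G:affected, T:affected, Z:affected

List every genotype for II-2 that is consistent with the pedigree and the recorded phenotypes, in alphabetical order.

II-2 ∈ {Gg TT ZZ, Gg TT Zz, Gg Tt ZZ, Gg Tt Zz}

G/I-1 un ·: gg
G/I-2 aff ·: Gg|GG
G/II-1 aff I-1×I-2: Gg
G/II-2 aff ·: Gg
G/II-3 aff I-1×I-2: Gg
G/III-1 un II-1×II-2: gg
G/III-2 aff II-1×II-2: Gg|GG
G/III-3 aff II-1×II-2: Gg|GG
⇒ G over [I-1,I-2,II-1,II-2,II-3,III-1,III-2,III-3]: 8 consistent
T/I-1 aff ·: Tt|TT
T/I-2 aff ·: Tt|TT
T/II-1 aff I-1×I-2: Tt|TT
T/II-2 aff ·: Tt|TT
T/II-3 aff I-1×I-2: Tt|TT
T/III-1 aff II-1×II-2: Tt|TT
T/III-2 aff II-1×II-2: Tt|TT
T/III-3 aff II-1×II-2: Tt|TT
⇒ T over [I-1,I-2,II-1,II-2,II-3,III-1,III-2,III-3]: 159 consistent
Z/I-1 aff ·: Zz|ZZ
Z/I-2 aff ·: Zz|ZZ
Z/II-1 aff I-1×I-2: Zz|ZZ
Z/II-2 aff ·: Zz|ZZ
Z/II-3 aff I-1×I-2: Zz|ZZ
Z/III-1 aff II-1×II-2: Zz|ZZ
Z/III-2 aff II-1×II-2: Zz|ZZ
Z/III-3 aff II-1×II-2: Zz|ZZ
⇒ Z over [I-1,I-2,II-1,II-2,II-3,III-1,III-2,III-3]: 159 consistent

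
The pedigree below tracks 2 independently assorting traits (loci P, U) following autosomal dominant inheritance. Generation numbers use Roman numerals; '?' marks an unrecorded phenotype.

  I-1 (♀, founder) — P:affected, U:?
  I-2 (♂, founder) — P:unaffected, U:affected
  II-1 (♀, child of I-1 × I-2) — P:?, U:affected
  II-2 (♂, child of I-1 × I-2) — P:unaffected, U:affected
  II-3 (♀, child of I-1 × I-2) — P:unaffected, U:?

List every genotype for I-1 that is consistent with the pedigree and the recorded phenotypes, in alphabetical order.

P/I-1 aff ·: Pp
P/I-2 un ·: pp
P/II-1 ? I-1×I-2: pp|Pp
P/II-2 un I-1×I-2: pp
P/II-3 un I-1×I-2: pp
⇒ P over [I-1,I-2,II-1,II-2,II-3]: 2 consistent
U/I-1 ? ·: uu|Uu|UU
U/I-2 aff ·: Uu|UU
U/II-1 aff I-1×I-2: Uu|UU
U/II-2 aff I-1×I-2: Uu|UU
U/II-3 ? I-1×I-2: uu|Uu|UU
⇒ U over [I-1,I-2,II-1,II-2,II-3]: 32 consistent

I-1 ∈ {Pp UU, Pp Uu, Pp uu}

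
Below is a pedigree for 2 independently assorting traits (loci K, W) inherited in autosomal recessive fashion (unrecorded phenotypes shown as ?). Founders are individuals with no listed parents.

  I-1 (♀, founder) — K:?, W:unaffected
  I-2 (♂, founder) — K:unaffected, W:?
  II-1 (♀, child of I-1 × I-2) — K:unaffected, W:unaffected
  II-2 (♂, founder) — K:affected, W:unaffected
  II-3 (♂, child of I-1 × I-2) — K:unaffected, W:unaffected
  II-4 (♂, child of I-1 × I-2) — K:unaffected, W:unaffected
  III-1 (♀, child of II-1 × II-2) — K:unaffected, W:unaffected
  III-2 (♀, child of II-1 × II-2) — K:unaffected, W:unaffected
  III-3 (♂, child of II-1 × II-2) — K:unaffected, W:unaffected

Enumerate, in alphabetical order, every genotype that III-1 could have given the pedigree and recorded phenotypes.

III-1 ∈ {Kk WW, Kk Ww}

K/I-1 ? ·: KK|Kk|kk
K/I-2 un ·: KK|Kk
K/II-1 un I-1×I-2: KK|Kk
K/II-2 aff ·: kk
K/II-3 un I-1×I-2: KK|Kk
K/II-4 un I-1×I-2: KK|Kk
K/III-1 un II-1×II-2: Kk
K/III-2 un II-1×II-2: Kk
K/III-3 un II-1×II-2: Kk
⇒ K over [I-1,I-2,II-1,II-2,II-3,II-4,III-1,III-2,III-3]: 27 consistent
W/I-1 un ·: WW|Ww
W/I-2 ? ·: WW|Ww|ww
W/II-1 un I-1×I-2: WW|Ww
W/II-2 un ·: WW|Ww
W/II-3 un I-1×I-2: WW|Ww
W/II-4 un I-1×I-2: WW|Ww
W/III-1 un II-1×II-2: WW|Ww
W/III-2 un II-1×II-2: WW|Ww
W/III-3 un II-1×II-2: WW|Ww
⇒ W over [I-1,I-2,II-1,II-2,II-3,II-4,III-1,III-2,III-3]: 341 consistent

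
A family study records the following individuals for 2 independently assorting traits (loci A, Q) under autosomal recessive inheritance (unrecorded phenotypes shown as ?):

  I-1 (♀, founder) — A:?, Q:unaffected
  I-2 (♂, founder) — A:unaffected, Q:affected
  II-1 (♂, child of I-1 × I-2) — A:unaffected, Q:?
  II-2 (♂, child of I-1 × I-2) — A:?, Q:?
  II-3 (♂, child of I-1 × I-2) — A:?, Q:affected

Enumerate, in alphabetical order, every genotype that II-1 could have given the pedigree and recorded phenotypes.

A/I-1 ? ·: AA|Aa|aa
A/I-2 un ·: AA|Aa
A/II-1 un I-1×I-2: AA|Aa
A/II-2 ? I-1×I-2: AA|Aa|aa
A/II-3 ? I-1×I-2: AA|Aa|aa
⇒ A over [I-1,I-2,II-1,II-2,II-3]: 40 consistent
Q/I-1 un ·: Qq
Q/I-2 aff ·: qq
Q/II-1 ? I-1×I-2: Qq|qq
Q/II-2 ? I-1×I-2: Qq|qq
Q/II-3 aff I-1×I-2: qq
⇒ Q over [I-1,I-2,II-1,II-2,II-3]: 4 consistent

II-1 ∈ {AA Qq, AA qq, Aa Qq, Aa qq}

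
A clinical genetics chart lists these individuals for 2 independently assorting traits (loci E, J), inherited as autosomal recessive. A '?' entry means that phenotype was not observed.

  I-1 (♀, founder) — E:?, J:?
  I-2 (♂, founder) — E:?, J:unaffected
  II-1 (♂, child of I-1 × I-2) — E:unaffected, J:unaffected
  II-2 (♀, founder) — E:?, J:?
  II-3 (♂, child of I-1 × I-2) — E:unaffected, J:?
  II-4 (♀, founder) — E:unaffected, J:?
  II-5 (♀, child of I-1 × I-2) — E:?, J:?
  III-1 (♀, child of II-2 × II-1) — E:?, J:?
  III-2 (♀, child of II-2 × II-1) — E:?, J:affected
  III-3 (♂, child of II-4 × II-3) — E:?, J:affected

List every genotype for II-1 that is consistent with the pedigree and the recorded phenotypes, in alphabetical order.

E/I-1 ? ·: EE|Ee|ee
E/I-2 ? ·: EE|Ee|ee
E/II-1 un I-1×I-2: EE|Ee
E/II-2 ? ·: EE|Ee|ee
E/II-3 un I-1×I-2: EE|Ee
E/II-4 un ·: EE|Ee
E/II-5 ? I-1×I-2: EE|Ee|ee
E/III-1 ? II-2×II-1: EE|Ee|ee
E/III-2 ? II-2×II-1: EE|Ee|ee
E/III-3 ? II-4×II-3: EE|Ee|ee
⇒ E over [I-1,I-2,II-1,II-2,II-3,II-4,II-5,III-1,III-2,III-3]: 1816 consistent
J/I-1 ? ·: JJ|Jj|jj
J/I-2 un ·: JJ|Jj
J/II-1 un I-1×I-2: Jj
J/II-2 ? ·: Jj|jj
J/II-3 ? I-1×I-2: Jj|jj
J/II-4 ? ·: Jj|jj
J/II-5 ? I-1×I-2: JJ|Jj|jj
J/III-1 ? II-2×II-1: JJ|Jj|jj
J/III-2 aff II-2×II-1: jj
J/III-3 aff II-4×II-3: jj
⇒ J over [I-1,I-2,II-1,II-2,II-3,II-4,II-5,III-1,III-2,III-3]: 150 consistent

II-1 ∈ {EE Jj, Ee Jj}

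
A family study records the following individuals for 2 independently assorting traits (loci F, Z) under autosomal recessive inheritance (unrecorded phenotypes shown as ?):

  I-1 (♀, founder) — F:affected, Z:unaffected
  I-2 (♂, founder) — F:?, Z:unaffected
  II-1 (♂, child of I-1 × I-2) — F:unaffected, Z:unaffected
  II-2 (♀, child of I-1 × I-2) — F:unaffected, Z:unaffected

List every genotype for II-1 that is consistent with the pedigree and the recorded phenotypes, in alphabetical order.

II-1 ∈ {Ff ZZ, Ff Zz}

F/I-1 aff ·: ff
F/I-2 ? ·: FF|Ff
F/II-1 un I-1×I-2: Ff
F/II-2 un I-1×I-2: Ff
⇒ F over [I-1,I-2,II-1,II-2]: 2 consistent
Z/I-1 un ·: ZZ|Zz
Z/I-2 un ·: ZZ|Zz
Z/II-1 un I-1×I-2: ZZ|Zz
Z/II-2 un I-1×I-2: ZZ|Zz
⇒ Z over [I-1,I-2,II-1,II-2]: 13 consistent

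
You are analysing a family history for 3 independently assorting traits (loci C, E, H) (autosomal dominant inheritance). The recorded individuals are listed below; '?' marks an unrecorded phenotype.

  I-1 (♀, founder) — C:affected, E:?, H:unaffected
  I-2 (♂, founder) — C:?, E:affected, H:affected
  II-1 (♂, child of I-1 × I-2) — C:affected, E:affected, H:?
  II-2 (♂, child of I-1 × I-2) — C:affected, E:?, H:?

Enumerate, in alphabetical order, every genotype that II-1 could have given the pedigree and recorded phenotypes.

II-1 ∈ {CC EE Hh, CC EE hh, CC Ee Hh, CC Ee hh, Cc EE Hh, Cc EE hh, Cc Ee Hh, Cc Ee hh}

C/I-1 aff ·: Cc|CC
C/I-2 ? ·: cc|Cc|CC
C/II-1 aff I-1×I-2: Cc|CC
C/II-2 aff I-1×I-2: Cc|CC
⇒ C over [I-1,I-2,II-1,II-2]: 15 consistent
E/I-1 ? ·: ee|Ee|EE
E/I-2 aff ·: Ee|EE
E/II-1 aff I-1×I-2: Ee|EE
E/II-2 ? I-1×I-2: ee|Ee|EE
⇒ E over [I-1,I-2,II-1,II-2]: 18 consistent
H/I-1 un ·: hh
H/I-2 aff ·: Hh|HH
H/II-1 ? I-1×I-2: hh|Hh
H/II-2 ? I-1×I-2: hh|Hh
⇒ H over [I-1,I-2,II-1,II-2]: 5 consistent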